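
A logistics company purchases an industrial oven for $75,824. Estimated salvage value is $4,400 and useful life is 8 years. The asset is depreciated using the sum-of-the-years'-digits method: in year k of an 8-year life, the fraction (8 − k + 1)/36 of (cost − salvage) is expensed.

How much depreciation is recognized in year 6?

Depreciable base = $75,824 − $4,400 = $71,424.
Sum of the years' digits = 8+7+6+5+4+3+2+1 = 36.
Year 1: $71,424 × 8/36 = $15,872. Book value $59,952.
Year 2: $71,424 × 7/36 = $13,888. Book value $46,064.
Year 3: $71,424 × 6/36 = $11,904. Book value $34,160.
Year 4: $71,424 × 5/36 = $9,920. Book value $24,240.
Year 5: $71,424 × 4/36 = $7,936. Book value $16,304.
Year 6: $71,424 × 3/36 = $5,952. Book value $10,352.

$5,952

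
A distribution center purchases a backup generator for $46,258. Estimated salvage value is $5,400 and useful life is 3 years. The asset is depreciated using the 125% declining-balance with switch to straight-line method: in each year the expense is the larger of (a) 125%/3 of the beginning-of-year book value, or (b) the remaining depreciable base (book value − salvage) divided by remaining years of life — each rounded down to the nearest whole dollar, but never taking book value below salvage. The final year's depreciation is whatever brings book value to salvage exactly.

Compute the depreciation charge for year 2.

$11,243

Depreciable base = $46,258 − $5,400 = $40,858.
Year 1: DB = ⌊$46,258 × 125%/3⌋ = $19,274; SL = ⌊$40,858/3⌋ = $13,619 → take DB $19,274. Book value $26,984.
Year 2: DB = ⌊$26,984 × 125%/3⌋ = $11,243; SL = ⌊$21,584/2⌋ = $10,792 → take DB $11,243. Book value $15,741.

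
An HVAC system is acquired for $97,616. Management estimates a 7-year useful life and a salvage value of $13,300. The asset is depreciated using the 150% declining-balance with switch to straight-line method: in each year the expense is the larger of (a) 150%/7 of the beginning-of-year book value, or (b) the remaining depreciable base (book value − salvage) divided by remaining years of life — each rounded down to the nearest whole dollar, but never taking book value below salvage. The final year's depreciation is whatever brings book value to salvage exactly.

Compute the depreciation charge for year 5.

Depreciable base = $97,616 − $13,300 = $84,316.
Year 1: DB = ⌊$97,616 × 150%/7⌋ = $20,917; SL = ⌊$84,316/7⌋ = $12,045 → take DB $20,917. Book value $76,699.
Year 2: DB = ⌊$76,699 × 150%/7⌋ = $16,435; SL = ⌊$63,399/6⌋ = $10,566 → take DB $16,435. Book value $60,264.
Year 3: DB = ⌊$60,264 × 150%/7⌋ = $12,913; SL = ⌊$46,964/5⌋ = $9,392 → take DB $12,913. Book value $47,351.
Year 4: DB = ⌊$47,351 × 150%/7⌋ = $10,146; SL = ⌊$34,051/4⌋ = $8,512 → take DB $10,146. Book value $37,205.
Year 5: DB = ⌊$37,205 × 150%/7⌋ = $7,972; SL = ⌊$23,905/3⌋ = $7,968 → take DB $7,972. Book value $29,233.

$7,972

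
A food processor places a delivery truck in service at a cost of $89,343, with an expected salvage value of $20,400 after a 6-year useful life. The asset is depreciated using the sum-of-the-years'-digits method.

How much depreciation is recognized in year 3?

Depreciable base = $89,343 − $20,400 = $68,943.
Sum of the years' digits = 6+5+4+3+2+1 = 21.
Year 1: $68,943 × 6/21 = $19,698. Book value $69,645.
Year 2: $68,943 × 5/21 = $16,415. Book value $53,230.
Year 3: $68,943 × 4/21 = $13,132. Book value $40,098.

$13,132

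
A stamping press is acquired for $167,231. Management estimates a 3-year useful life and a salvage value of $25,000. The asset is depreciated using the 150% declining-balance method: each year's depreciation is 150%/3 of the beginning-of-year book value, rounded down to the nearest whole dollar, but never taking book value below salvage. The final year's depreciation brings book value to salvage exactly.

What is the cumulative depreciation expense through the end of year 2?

Depreciable base = $167,231 − $25,000 = $142,231.
Year 1: ⌊$167,231 × 150%/3⌋ = $83,615. Book value $83,616.
Year 2: ⌊$83,616 × 150%/3⌋ = $41,808. Book value $41,808.
Accumulated through year 2 = $167,231 − $41,808 = $125,423.

$125,423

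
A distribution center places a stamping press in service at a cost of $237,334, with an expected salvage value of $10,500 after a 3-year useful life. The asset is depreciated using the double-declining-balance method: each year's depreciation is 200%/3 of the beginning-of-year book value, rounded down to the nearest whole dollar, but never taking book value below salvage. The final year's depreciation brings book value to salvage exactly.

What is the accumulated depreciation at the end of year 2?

$210,963

Depreciable base = $237,334 − $10,500 = $226,834.
Year 1: ⌊$237,334 × 200%/3⌋ = $158,222. Book value $79,112.
Year 2: ⌊$79,112 × 200%/3⌋ = $52,741. Book value $26,371.
Accumulated through year 2 = $237,334 − $26,371 = $210,963.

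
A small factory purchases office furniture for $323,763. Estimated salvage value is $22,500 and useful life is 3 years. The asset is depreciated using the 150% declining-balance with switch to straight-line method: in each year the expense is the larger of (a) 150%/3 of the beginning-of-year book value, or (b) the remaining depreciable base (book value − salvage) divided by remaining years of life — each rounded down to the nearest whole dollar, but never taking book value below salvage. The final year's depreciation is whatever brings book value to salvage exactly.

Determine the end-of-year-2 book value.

$80,941

Depreciable base = $323,763 − $22,500 = $301,263.
Year 1: DB = ⌊$323,763 × 150%/3⌋ = $161,881; SL = ⌊$301,263/3⌋ = $100,421 → take DB $161,881. Book value $161,882.
Year 2: DB = ⌊$161,882 × 150%/3⌋ = $80,941; SL = ⌊$139,382/2⌋ = $69,691 → take DB $80,941. Book value $80,941.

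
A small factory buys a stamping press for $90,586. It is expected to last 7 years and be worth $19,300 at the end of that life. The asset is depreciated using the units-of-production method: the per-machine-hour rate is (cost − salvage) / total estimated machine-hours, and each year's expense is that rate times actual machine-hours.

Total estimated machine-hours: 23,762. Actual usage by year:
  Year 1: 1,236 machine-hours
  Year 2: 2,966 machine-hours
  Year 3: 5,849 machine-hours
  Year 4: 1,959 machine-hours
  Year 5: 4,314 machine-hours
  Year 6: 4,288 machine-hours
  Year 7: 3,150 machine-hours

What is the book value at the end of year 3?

Depreciable base = $90,586 − $19,300 = $71,286.
Rate = $71,286 / 23,762 machine-hours = $3 per machine-hour.
Year 1: 1,236 × $3 = $3,708. Book value $86,878.
Year 2: 2,966 × $3 = $8,898. Book value $77,980.
Year 3: 5,849 × $3 = $17,547. Book value $60,433.

$60,433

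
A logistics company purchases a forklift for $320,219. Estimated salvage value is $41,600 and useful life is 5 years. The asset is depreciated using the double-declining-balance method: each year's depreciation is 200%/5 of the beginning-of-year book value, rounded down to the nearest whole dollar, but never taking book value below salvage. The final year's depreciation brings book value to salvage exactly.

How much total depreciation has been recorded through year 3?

$251,051

Depreciable base = $320,219 − $41,600 = $278,619.
Year 1: ⌊$320,219 × 200%/5⌋ = $128,087. Book value $192,132.
Year 2: ⌊$192,132 × 200%/5⌋ = $76,852. Book value $115,280.
Year 3: ⌊$115,280 × 200%/5⌋ = $46,112. Book value $69,168.
Accumulated through year 3 = $320,219 − $69,168 = $251,051.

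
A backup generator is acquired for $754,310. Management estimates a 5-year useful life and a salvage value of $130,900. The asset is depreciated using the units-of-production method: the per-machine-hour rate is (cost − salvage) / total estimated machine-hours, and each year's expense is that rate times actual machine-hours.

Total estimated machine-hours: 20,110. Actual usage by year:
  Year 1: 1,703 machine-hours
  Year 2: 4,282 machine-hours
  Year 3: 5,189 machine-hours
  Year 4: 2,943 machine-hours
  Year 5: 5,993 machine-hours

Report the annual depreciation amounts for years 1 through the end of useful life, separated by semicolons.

$52,793; $132,742; $160,859; $91,233; $185,783

Depreciable base = $754,310 − $130,900 = $623,410.
Rate = $623,410 / 20,110 machine-hours = $31 per machine-hour.
Year 1: 1,703 × $31 = $52,793. Book value $701,517.
Year 2: 4,282 × $31 = $132,742. Book value $568,775.
Year 3: 5,189 × $31 = $160,859. Book value $407,916.
Year 4: 2,943 × $31 = $91,233. Book value $316,683.
Year 5: 5,993 × $31 = $185,783. Book value $130,900.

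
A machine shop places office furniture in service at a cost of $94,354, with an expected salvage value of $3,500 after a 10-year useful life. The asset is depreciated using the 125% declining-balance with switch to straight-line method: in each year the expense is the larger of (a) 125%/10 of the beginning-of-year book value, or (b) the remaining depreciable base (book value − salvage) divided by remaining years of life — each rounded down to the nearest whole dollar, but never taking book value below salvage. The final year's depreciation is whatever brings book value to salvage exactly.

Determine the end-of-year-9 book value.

$12,030

Depreciable base = $94,354 − $3,500 = $90,854.
Year 1: DB = ⌊$94,354 × 125%/10⌋ = $11,794; SL = ⌊$90,854/10⌋ = $9,085 → take DB $11,794. Book value $82,560.
Year 2: DB = ⌊$82,560 × 125%/10⌋ = $10,320; SL = ⌊$79,060/9⌋ = $8,784 → take DB $10,320. Book value $72,240.
Year 3: DB = ⌊$72,240 × 125%/10⌋ = $9,030; SL = ⌊$68,740/8⌋ = $8,592 → take DB $9,030. Book value $63,210.
Year 4: DB = ⌊$63,210 × 125%/10⌋ = $7,901; SL = ⌊$59,710/7⌋ = $8,530 → take SL $8,530. Book value $54,680.
Year 5: DB = ⌊$54,680 × 125%/10⌋ = $6,835; SL = ⌊$51,180/6⌋ = $8,530 → take SL $8,530. Book value $46,150.
Year 6: DB = ⌊$46,150 × 125%/10⌋ = $5,768; SL = ⌊$42,650/5⌋ = $8,530 → take SL $8,530. Book value $37,620.
Year 7: DB = ⌊$37,620 × 125%/10⌋ = $4,702; SL = ⌊$34,120/4⌋ = $8,530 → take SL $8,530. Book value $29,090.
Year 8: DB = ⌊$29,090 × 125%/10⌋ = $3,636; SL = ⌊$25,590/3⌋ = $8,530 → take SL $8,530. Book value $20,560.
Year 9: DB = ⌊$20,560 × 125%/10⌋ = $2,570; SL = ⌊$17,060/2⌋ = $8,530 → take SL $8,530. Book value $12,030.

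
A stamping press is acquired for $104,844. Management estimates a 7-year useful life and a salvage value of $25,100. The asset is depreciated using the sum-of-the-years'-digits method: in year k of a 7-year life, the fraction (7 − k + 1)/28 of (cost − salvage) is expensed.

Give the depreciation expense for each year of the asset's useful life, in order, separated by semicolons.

$19,936; $17,088; $14,240; $11,392; $8,544; $5,696; $2,848

Depreciable base = $104,844 − $25,100 = $79,744.
Sum of the years' digits = 7+6+5+4+3+2+1 = 28.
Year 1: $79,744 × 7/28 = $19,936. Book value $84,908.
Year 2: $79,744 × 6/28 = $17,088. Book value $67,820.
Year 3: $79,744 × 5/28 = $14,240. Book value $53,580.
Year 4: $79,744 × 4/28 = $11,392. Book value $42,188.
Year 5: $79,744 × 3/28 = $8,544. Book value $33,644.
Year 6: $79,744 × 2/28 = $5,696. Book value $27,948.
Year 7: $79,744 × 1/28 = $2,848. Book value $25,100.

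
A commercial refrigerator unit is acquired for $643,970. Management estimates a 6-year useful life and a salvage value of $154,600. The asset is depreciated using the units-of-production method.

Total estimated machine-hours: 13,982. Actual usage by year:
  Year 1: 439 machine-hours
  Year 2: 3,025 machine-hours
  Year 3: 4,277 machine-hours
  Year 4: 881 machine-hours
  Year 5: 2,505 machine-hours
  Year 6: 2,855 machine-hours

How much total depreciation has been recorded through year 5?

Depreciable base = $643,970 − $154,600 = $489,370.
Rate = $489,370 / 13,982 machine-hours = $35 per machine-hour.
Year 1: 439 × $35 = $15,365. Book value $628,605.
Year 2: 3,025 × $35 = $105,875. Book value $522,730.
Year 3: 4,277 × $35 = $149,695. Book value $373,035.
Year 4: 881 × $35 = $30,835. Book value $342,200.
Year 5: 2,505 × $35 = $87,675. Book value $254,525.
Accumulated through year 5 = $643,970 − $254,525 = $389,445.

$389,445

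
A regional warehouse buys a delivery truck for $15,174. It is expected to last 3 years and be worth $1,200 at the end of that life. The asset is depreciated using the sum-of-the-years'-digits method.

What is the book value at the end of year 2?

$3,529

Depreciable base = $15,174 − $1,200 = $13,974.
Sum of the years' digits = 3+2+1 = 6.
Year 1: $13,974 × 3/6 = $6,987. Book value $8,187.
Year 2: $13,974 × 2/6 = $4,658. Book value $3,529.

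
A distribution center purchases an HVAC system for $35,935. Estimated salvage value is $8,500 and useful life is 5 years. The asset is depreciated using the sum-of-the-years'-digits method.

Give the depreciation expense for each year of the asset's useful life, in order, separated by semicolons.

Depreciable base = $35,935 − $8,500 = $27,435.
Sum of the years' digits = 5+4+3+2+1 = 15.
Year 1: $27,435 × 5/15 = $9,145. Book value $26,790.
Year 2: $27,435 × 4/15 = $7,316. Book value $19,474.
Year 3: $27,435 × 3/15 = $5,487. Book value $13,987.
Year 4: $27,435 × 2/15 = $3,658. Book value $10,329.
Year 5: $27,435 × 1/15 = $1,829. Book value $8,500.

$9,145; $7,316; $5,487; $3,658; $1,829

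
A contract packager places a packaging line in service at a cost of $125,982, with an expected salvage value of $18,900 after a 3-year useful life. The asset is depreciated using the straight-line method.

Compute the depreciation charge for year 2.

$35,694

Depreciable base = $125,982 − $18,900 = $107,082.
Annual expense = $107,082 / 3 = $35,694.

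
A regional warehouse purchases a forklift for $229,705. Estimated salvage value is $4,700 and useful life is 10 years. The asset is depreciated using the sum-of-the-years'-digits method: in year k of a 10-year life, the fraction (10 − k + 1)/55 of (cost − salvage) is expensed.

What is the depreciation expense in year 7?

Depreciable base = $229,705 − $4,700 = $225,005.
Sum of the years' digits = 10+9+8+7+6+5+4+3+2+1 = 55.
Year 1: $225,005 × 10/55 = $40,910. Book value $188,795.
Year 2: $225,005 × 9/55 = $36,819. Book value $151,976.
Year 3: $225,005 × 8/55 = $32,728. Book value $119,248.
Year 4: $225,005 × 7/55 = $28,637. Book value $90,611.
Year 5: $225,005 × 6/55 = $24,546. Book value $66,065.
Year 6: $225,005 × 5/55 = $20,455. Book value $45,610.
Year 7: $225,005 × 4/55 = $16,364. Book value $29,246.

$16,364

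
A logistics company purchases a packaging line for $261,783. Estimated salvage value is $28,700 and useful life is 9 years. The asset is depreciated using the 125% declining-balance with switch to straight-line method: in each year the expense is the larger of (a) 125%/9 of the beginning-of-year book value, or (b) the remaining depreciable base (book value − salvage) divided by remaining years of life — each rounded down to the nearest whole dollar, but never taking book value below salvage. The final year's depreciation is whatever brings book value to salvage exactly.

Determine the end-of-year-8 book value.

$51,748

Depreciable base = $261,783 − $28,700 = $233,083.
Year 1: DB = ⌊$261,783 × 125%/9⌋ = $36,358; SL = ⌊$233,083/9⌋ = $25,898 → take DB $36,358. Book value $225,425.
Year 2: DB = ⌊$225,425 × 125%/9⌋ = $31,309; SL = ⌊$196,725/8⌋ = $24,590 → take DB $31,309. Book value $194,116.
Year 3: DB = ⌊$194,116 × 125%/9⌋ = $26,960; SL = ⌊$165,416/7⌋ = $23,630 → take DB $26,960. Book value $167,156.
Year 4: DB = ⌊$167,156 × 125%/9⌋ = $23,216; SL = ⌊$138,456/6⌋ = $23,076 → take DB $23,216. Book value $143,940.
Year 5: DB = ⌊$143,940 × 125%/9⌋ = $19,991; SL = ⌊$115,240/5⌋ = $23,048 → take SL $23,048. Book value $120,892.
Year 6: DB = ⌊$120,892 × 125%/9⌋ = $16,790; SL = ⌊$92,192/4⌋ = $23,048 → take SL $23,048. Book value $97,844.
Year 7: DB = ⌊$97,844 × 125%/9⌋ = $13,589; SL = ⌊$69,144/3⌋ = $23,048 → take SL $23,048. Book value $74,796.
Year 8: DB = ⌊$74,796 × 125%/9⌋ = $10,388; SL = ⌊$46,096/2⌋ = $23,048 → take SL $23,048. Book value $51,748.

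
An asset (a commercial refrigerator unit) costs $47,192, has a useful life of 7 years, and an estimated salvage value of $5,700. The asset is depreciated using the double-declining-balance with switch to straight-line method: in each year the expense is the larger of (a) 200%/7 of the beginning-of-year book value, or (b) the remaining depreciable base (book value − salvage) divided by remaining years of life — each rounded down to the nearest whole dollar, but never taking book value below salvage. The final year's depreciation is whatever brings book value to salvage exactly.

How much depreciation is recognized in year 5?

Depreciable base = $47,192 − $5,700 = $41,492.
Year 1: DB = ⌊$47,192 × 200%/7⌋ = $13,483; SL = ⌊$41,492/7⌋ = $5,927 → take DB $13,483. Book value $33,709.
Year 2: DB = ⌊$33,709 × 200%/7⌋ = $9,631; SL = ⌊$28,009/6⌋ = $4,668 → take DB $9,631. Book value $24,078.
Year 3: DB = ⌊$24,078 × 200%/7⌋ = $6,879; SL = ⌊$18,378/5⌋ = $3,675 → take DB $6,879. Book value $17,199.
Year 4: DB = ⌊$17,199 × 200%/7⌋ = $4,914; SL = ⌊$11,499/4⌋ = $2,874 → take DB $4,914. Book value $12,285.
Year 5: DB = ⌊$12,285 × 200%/7⌋ = $3,510; SL = ⌊$6,585/3⌋ = $2,195 → take DB $3,510. Book value $8,775.

$3,510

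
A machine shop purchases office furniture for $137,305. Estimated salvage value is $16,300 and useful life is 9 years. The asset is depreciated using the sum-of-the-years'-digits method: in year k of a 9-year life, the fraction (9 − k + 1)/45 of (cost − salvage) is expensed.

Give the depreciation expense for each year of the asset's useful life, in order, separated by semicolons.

$24,201; $21,512; $18,823; $16,134; $13,445; $10,756; $8,067; $5,378; $2,689

Depreciable base = $137,305 − $16,300 = $121,005.
Sum of the years' digits = 9+8+7+6+5+4+3+2+1 = 45.
Year 1: $121,005 × 9/45 = $24,201. Book value $113,104.
Year 2: $121,005 × 8/45 = $21,512. Book value $91,592.
Year 3: $121,005 × 7/45 = $18,823. Book value $72,769.
Year 4: $121,005 × 6/45 = $16,134. Book value $56,635.
Year 5: $121,005 × 5/45 = $13,445. Book value $43,190.
Year 6: $121,005 × 4/45 = $10,756. Book value $32,434.
Year 7: $121,005 × 3/45 = $8,067. Book value $24,367.
Year 8: $121,005 × 2/45 = $5,378. Book value $18,989.
Year 9: $121,005 × 1/45 = $2,689. Book value $16,300.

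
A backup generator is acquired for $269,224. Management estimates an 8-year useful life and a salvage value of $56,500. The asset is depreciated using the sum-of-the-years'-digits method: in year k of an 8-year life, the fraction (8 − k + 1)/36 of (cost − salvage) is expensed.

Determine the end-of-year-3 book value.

$145,135

Depreciable base = $269,224 − $56,500 = $212,724.
Sum of the years' digits = 8+7+6+5+4+3+2+1 = 36.
Year 1: $212,724 × 8/36 = $47,272. Book value $221,952.
Year 2: $212,724 × 7/36 = $41,363. Book value $180,589.
Year 3: $212,724 × 6/36 = $35,454. Book value $145,135.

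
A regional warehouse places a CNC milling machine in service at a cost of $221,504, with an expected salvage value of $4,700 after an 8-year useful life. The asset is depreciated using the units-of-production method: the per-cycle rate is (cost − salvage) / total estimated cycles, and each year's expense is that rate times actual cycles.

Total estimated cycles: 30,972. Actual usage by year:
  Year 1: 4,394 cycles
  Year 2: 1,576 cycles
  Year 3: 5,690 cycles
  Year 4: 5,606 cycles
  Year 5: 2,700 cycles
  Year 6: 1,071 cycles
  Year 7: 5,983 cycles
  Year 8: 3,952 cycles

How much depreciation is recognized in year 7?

$41,881

Depreciable base = $221,504 − $4,700 = $216,804.
Rate = $216,804 / 30,972 cycles = $7 per cycle.
Year 1: 4,394 × $7 = $30,758. Book value $190,746.
Year 2: 1,576 × $7 = $11,032. Book value $179,714.
Year 3: 5,690 × $7 = $39,830. Book value $139,884.
Year 4: 5,606 × $7 = $39,242. Book value $100,642.
Year 5: 2,700 × $7 = $18,900. Book value $81,742.
Year 6: 1,071 × $7 = $7,497. Book value $74,245.
Year 7: 5,983 × $7 = $41,881. Book value $32,364.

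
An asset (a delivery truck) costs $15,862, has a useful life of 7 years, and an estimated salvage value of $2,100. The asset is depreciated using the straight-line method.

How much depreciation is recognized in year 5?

Depreciable base = $15,862 − $2,100 = $13,762.
Annual expense = $13,762 / 7 = $1,966.

$1,966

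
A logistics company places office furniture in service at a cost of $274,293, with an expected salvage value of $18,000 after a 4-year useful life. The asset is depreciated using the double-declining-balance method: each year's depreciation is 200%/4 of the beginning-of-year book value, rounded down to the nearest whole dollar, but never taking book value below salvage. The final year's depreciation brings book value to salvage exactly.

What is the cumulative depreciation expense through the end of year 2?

Depreciable base = $274,293 − $18,000 = $256,293.
Year 1: ⌊$274,293 × 200%/4⌋ = $137,146. Book value $137,147.
Year 2: ⌊$137,147 × 200%/4⌋ = $68,573. Book value $68,574.
Accumulated through year 2 = $274,293 − $68,574 = $205,719.

$205,719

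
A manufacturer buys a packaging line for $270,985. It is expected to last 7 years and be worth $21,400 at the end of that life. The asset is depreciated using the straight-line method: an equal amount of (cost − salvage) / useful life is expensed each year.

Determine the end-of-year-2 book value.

$199,675

Depreciable base = $270,985 − $21,400 = $249,585.
Annual expense = $249,585 / 7 = $35,655.
End of year 1: book value $235,330.
End of year 2: book value $199,675.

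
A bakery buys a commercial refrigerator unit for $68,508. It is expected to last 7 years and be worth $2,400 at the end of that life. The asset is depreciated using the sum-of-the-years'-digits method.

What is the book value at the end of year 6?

Depreciable base = $68,508 − $2,400 = $66,108.
Sum of the years' digits = 7+6+5+4+3+2+1 = 28.
Year 1: $66,108 × 7/28 = $16,527. Book value $51,981.
Year 2: $66,108 × 6/28 = $14,166. Book value $37,815.
Year 3: $66,108 × 5/28 = $11,805. Book value $26,010.
Year 4: $66,108 × 4/28 = $9,444. Book value $16,566.
Year 5: $66,108 × 3/28 = $7,083. Book value $9,483.
Year 6: $66,108 × 2/28 = $4,722. Book value $4,761.

$4,761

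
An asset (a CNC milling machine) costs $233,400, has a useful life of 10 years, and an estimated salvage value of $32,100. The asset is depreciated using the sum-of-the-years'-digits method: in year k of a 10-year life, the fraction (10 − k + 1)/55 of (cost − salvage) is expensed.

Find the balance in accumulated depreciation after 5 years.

Depreciable base = $233,400 − $32,100 = $201,300.
Sum of the years' digits = 10+9+8+7+6+5+4+3+2+1 = 55.
Year 1: $201,300 × 10/55 = $36,600. Book value $196,800.
Year 2: $201,300 × 9/55 = $32,940. Book value $163,860.
Year 3: $201,300 × 8/55 = $29,280. Book value $134,580.
Year 4: $201,300 × 7/55 = $25,620. Book value $108,960.
Year 5: $201,300 × 6/55 = $21,960. Book value $87,000.
Accumulated through year 5 = $233,400 − $87,000 = $146,400.

$146,400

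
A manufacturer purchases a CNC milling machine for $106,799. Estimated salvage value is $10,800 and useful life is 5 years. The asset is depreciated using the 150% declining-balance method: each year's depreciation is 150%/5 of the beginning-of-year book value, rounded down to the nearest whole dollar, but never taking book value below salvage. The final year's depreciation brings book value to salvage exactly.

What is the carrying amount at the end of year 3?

$36,633

Depreciable base = $106,799 − $10,800 = $95,999.
Year 1: ⌊$106,799 × 150%/5⌋ = $32,039. Book value $74,760.
Year 2: ⌊$74,760 × 150%/5⌋ = $22,428. Book value $52,332.
Year 3: ⌊$52,332 × 150%/5⌋ = $15,699. Book value $36,633.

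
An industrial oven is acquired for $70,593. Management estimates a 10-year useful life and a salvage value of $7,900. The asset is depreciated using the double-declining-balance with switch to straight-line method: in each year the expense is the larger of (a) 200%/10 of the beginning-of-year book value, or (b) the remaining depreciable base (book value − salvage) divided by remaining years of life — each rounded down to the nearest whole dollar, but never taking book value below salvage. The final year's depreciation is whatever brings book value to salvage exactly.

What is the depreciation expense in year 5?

$5,783

Depreciable base = $70,593 − $7,900 = $62,693.
Year 1: DB = ⌊$70,593 × 200%/10⌋ = $14,118; SL = ⌊$62,693/10⌋ = $6,269 → take DB $14,118. Book value $56,475.
Year 2: DB = ⌊$56,475 × 200%/10⌋ = $11,295; SL = ⌊$48,575/9⌋ = $5,397 → take DB $11,295. Book value $45,180.
Year 3: DB = ⌊$45,180 × 200%/10⌋ = $9,036; SL = ⌊$37,280/8⌋ = $4,660 → take DB $9,036. Book value $36,144.
Year 4: DB = ⌊$36,144 × 200%/10⌋ = $7,228; SL = ⌊$28,244/7⌋ = $4,034 → take DB $7,228. Book value $28,916.
Year 5: DB = ⌊$28,916 × 200%/10⌋ = $5,783; SL = ⌊$21,016/6⌋ = $3,502 → take DB $5,783. Book value $23,133.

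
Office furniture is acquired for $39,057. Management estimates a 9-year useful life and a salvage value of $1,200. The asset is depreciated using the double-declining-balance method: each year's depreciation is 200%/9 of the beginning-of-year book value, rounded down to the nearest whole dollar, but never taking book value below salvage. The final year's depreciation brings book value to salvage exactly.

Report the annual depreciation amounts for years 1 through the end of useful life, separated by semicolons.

Depreciable base = $39,057 − $1,200 = $37,857.
Year 1: ⌊$39,057 × 200%/9⌋ = $8,679. Book value $30,378.
Year 2: ⌊$30,378 × 200%/9⌋ = $6,750. Book value $23,628.
Year 3: ⌊$23,628 × 200%/9⌋ = $5,250. Book value $18,378.
Year 4: ⌊$18,378 × 200%/9⌋ = $4,084. Book value $14,294.
Year 5: ⌊$14,294 × 200%/9⌋ = $3,176. Book value $11,118.
Year 6: ⌊$11,118 × 200%/9⌋ = $2,470. Book value $8,648.
Year 7: ⌊$8,648 × 200%/9⌋ = $1,921. Book value $6,727.
Year 8: ⌊$6,727 × 200%/9⌋ = $1,494. Book value $5,233.
Year 9 (final): $5,233 − $1,200 = $4,033. Book value $1,200.

$8,679; $6,750; $5,250; $4,084; $3,176; $2,470; $1,921; $1,494; $4,033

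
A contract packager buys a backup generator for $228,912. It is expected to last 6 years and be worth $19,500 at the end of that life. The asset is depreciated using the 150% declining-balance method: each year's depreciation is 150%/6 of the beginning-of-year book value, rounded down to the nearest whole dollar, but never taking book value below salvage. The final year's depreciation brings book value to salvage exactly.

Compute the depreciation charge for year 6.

$34,823

Depreciable base = $228,912 − $19,500 = $209,412.
Year 1: ⌊$228,912 × 150%/6⌋ = $57,228. Book value $171,684.
Year 2: ⌊$171,684 × 150%/6⌋ = $42,921. Book value $128,763.
Year 3: ⌊$128,763 × 150%/6⌋ = $32,190. Book value $96,573.
Year 4: ⌊$96,573 × 150%/6⌋ = $24,143. Book value $72,430.
Year 5: ⌊$72,430 × 150%/6⌋ = $18,107. Book value $54,323.
Year 6 (final): $54,323 − $19,500 = $34,823. Book value $19,500.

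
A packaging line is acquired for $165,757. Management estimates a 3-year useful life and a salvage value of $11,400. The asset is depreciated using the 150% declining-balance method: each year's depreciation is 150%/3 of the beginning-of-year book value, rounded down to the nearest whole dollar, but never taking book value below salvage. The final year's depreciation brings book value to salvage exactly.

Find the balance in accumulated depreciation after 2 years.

$124,317

Depreciable base = $165,757 − $11,400 = $154,357.
Year 1: ⌊$165,757 × 150%/3⌋ = $82,878. Book value $82,879.
Year 2: ⌊$82,879 × 150%/3⌋ = $41,439. Book value $41,440.
Accumulated through year 2 = $165,757 − $41,440 = $124,317.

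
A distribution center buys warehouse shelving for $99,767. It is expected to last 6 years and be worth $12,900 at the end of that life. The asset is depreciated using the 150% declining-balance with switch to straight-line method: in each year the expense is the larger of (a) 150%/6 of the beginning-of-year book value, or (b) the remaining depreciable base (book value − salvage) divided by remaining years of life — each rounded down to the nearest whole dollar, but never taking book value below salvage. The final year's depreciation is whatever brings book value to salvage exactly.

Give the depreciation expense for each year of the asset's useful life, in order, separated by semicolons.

Depreciable base = $99,767 − $12,900 = $86,867.
Year 1: DB = ⌊$99,767 × 150%/6⌋ = $24,941; SL = ⌊$86,867/6⌋ = $14,477 → take DB $24,941. Book value $74,826.
Year 2: DB = ⌊$74,826 × 150%/6⌋ = $18,706; SL = ⌊$61,926/5⌋ = $12,385 → take DB $18,706. Book value $56,120.
Year 3: DB = ⌊$56,120 × 150%/6⌋ = $14,030; SL = ⌊$43,220/4⌋ = $10,805 → take DB $14,030. Book value $42,090.
Year 4: DB = ⌊$42,090 × 150%/6⌋ = $10,522; SL = ⌊$29,190/3⌋ = $9,730 → take DB $10,522. Book value $31,568.
Year 5: DB = ⌊$31,568 × 150%/6⌋ = $7,892; SL = ⌊$18,668/2⌋ = $9,334 → take SL $9,334. Book value $22,234.
Year 6 (final): $22,234 − $12,900 = $9,334. Book value $12,900.

$24,941; $18,706; $14,030; $10,522; $9,334; $9,334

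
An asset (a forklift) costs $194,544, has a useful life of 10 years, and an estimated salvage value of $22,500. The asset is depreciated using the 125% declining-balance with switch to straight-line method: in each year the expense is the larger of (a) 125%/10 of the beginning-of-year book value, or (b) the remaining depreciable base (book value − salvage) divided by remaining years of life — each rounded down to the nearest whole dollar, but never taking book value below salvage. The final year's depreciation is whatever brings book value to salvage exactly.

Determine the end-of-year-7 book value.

$68,271

Depreciable base = $194,544 − $22,500 = $172,044.
Year 1: DB = ⌊$194,544 × 125%/10⌋ = $24,318; SL = ⌊$172,044/10⌋ = $17,204 → take DB $24,318. Book value $170,226.
Year 2: DB = ⌊$170,226 × 125%/10⌋ = $21,278; SL = ⌊$147,726/9⌋ = $16,414 → take DB $21,278. Book value $148,948.
Year 3: DB = ⌊$148,948 × 125%/10⌋ = $18,618; SL = ⌊$126,448/8⌋ = $15,806 → take DB $18,618. Book value $130,330.
Year 4: DB = ⌊$130,330 × 125%/10⌋ = $16,291; SL = ⌊$107,830/7⌋ = $15,404 → take DB $16,291. Book value $114,039.
Year 5: DB = ⌊$114,039 × 125%/10⌋ = $14,254; SL = ⌊$91,539/6⌋ = $15,256 → take SL $15,256. Book value $98,783.
Year 6: DB = ⌊$98,783 × 125%/10⌋ = $12,347; SL = ⌊$76,283/5⌋ = $15,256 → take SL $15,256. Book value $83,527.
Year 7: DB = ⌊$83,527 × 125%/10⌋ = $10,440; SL = ⌊$61,027/4⌋ = $15,256 → take SL $15,256. Book value $68,271.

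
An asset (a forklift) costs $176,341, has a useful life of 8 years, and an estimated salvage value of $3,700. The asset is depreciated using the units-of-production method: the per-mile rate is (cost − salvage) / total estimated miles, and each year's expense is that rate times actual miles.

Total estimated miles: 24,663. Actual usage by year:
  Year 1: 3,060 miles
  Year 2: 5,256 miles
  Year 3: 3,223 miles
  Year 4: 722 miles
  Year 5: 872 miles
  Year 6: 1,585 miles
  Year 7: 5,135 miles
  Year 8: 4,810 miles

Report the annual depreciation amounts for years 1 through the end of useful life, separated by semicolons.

$21,420; $36,792; $22,561; $5,054; $6,104; $11,095; $35,945; $33,670

Depreciable base = $176,341 − $3,700 = $172,641.
Rate = $172,641 / 24,663 miles = $7 per mile.
Year 1: 3,060 × $7 = $21,420. Book value $154,921.
Year 2: 5,256 × $7 = $36,792. Book value $118,129.
Year 3: 3,223 × $7 = $22,561. Book value $95,568.
Year 4: 722 × $7 = $5,054. Book value $90,514.
Year 5: 872 × $7 = $6,104. Book value $84,410.
Year 6: 1,585 × $7 = $11,095. Book value $73,315.
Year 7: 5,135 × $7 = $35,945. Book value $37,370.
Year 8: 4,810 × $7 = $33,670. Book value $3,700.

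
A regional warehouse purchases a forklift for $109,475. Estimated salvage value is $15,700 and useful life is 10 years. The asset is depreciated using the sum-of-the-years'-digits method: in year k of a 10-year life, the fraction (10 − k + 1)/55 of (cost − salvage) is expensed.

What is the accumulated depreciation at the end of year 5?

$68,200

Depreciable base = $109,475 − $15,700 = $93,775.
Sum of the years' digits = 10+9+8+7+6+5+4+3+2+1 = 55.
Year 1: $93,775 × 10/55 = $17,050. Book value $92,425.
Year 2: $93,775 × 9/55 = $15,345. Book value $77,080.
Year 3: $93,775 × 8/55 = $13,640. Book value $63,440.
Year 4: $93,775 × 7/55 = $11,935. Book value $51,505.
Year 5: $93,775 × 6/55 = $10,230. Book value $41,275.
Accumulated through year 5 = $109,475 − $41,275 = $68,200.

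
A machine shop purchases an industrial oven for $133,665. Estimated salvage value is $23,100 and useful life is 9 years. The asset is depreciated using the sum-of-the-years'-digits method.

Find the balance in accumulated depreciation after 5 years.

$85,995

Depreciable base = $133,665 − $23,100 = $110,565.
Sum of the years' digits = 9+8+7+6+5+4+3+2+1 = 45.
Year 1: $110,565 × 9/45 = $22,113. Book value $111,552.
Year 2: $110,565 × 8/45 = $19,656. Book value $91,896.
Year 3: $110,565 × 7/45 = $17,199. Book value $74,697.
Year 4: $110,565 × 6/45 = $14,742. Book value $59,955.
Year 5: $110,565 × 5/45 = $12,285. Book value $47,670.
Accumulated through year 5 = $133,665 − $47,670 = $85,995.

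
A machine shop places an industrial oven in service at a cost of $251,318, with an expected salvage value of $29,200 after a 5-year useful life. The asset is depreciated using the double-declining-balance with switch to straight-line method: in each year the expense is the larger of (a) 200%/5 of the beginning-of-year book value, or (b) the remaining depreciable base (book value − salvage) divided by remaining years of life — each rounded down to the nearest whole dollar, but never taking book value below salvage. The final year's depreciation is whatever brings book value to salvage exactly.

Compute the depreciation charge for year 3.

$36,190

Depreciable base = $251,318 − $29,200 = $222,118.
Year 1: DB = ⌊$251,318 × 200%/5⌋ = $100,527; SL = ⌊$222,118/5⌋ = $44,423 → take DB $100,527. Book value $150,791.
Year 2: DB = ⌊$150,791 × 200%/5⌋ = $60,316; SL = ⌊$121,591/4⌋ = $30,397 → take DB $60,316. Book value $90,475.
Year 3: DB = ⌊$90,475 × 200%/5⌋ = $36,190; SL = ⌊$61,275/3⌋ = $20,425 → take DB $36,190. Book value $54,285.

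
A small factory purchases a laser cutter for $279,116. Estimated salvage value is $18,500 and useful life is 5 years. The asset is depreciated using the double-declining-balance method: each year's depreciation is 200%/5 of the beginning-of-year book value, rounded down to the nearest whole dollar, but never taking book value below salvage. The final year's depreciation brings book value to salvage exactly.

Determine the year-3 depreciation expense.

$40,192

Depreciable base = $279,116 − $18,500 = $260,616.
Year 1: ⌊$279,116 × 200%/5⌋ = $111,646. Book value $167,470.
Year 2: ⌊$167,470 × 200%/5⌋ = $66,988. Book value $100,482.
Year 3: ⌊$100,482 × 200%/5⌋ = $40,192. Book value $60,290.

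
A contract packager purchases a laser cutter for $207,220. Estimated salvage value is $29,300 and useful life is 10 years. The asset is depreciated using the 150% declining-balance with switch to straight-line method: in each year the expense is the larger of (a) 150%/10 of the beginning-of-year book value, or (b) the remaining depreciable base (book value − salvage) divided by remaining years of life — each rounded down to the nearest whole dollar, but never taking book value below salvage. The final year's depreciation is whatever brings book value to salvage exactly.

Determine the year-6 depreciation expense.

Depreciable base = $207,220 − $29,300 = $177,920.
Year 1: DB = ⌊$207,220 × 150%/10⌋ = $31,083; SL = ⌊$177,920/10⌋ = $17,792 → take DB $31,083. Book value $176,137.
Year 2: DB = ⌊$176,137 × 150%/10⌋ = $26,420; SL = ⌊$146,837/9⌋ = $16,315 → take DB $26,420. Book value $149,717.
Year 3: DB = ⌊$149,717 × 150%/10⌋ = $22,457; SL = ⌊$120,417/8⌋ = $15,052 → take DB $22,457. Book value $127,260.
Year 4: DB = ⌊$127,260 × 150%/10⌋ = $19,089; SL = ⌊$97,960/7⌋ = $13,994 → take DB $19,089. Book value $108,171.
Year 5: DB = ⌊$108,171 × 150%/10⌋ = $16,225; SL = ⌊$78,871/6⌋ = $13,145 → take DB $16,225. Book value $91,946.
Year 6: DB = ⌊$91,946 × 150%/10⌋ = $13,791; SL = ⌊$62,646/5⌋ = $12,529 → take DB $13,791. Book value $78,155.

$13,791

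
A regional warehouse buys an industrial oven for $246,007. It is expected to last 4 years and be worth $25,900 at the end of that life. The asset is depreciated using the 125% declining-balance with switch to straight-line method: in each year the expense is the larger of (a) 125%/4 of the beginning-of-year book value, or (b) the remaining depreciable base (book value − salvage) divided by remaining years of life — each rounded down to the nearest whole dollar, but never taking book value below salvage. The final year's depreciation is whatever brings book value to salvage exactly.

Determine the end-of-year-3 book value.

$71,089

Depreciable base = $246,007 − $25,900 = $220,107.
Year 1: DB = ⌊$246,007 × 125%/4⌋ = $76,877; SL = ⌊$220,107/4⌋ = $55,026 → take DB $76,877. Book value $169,130.
Year 2: DB = ⌊$169,130 × 125%/4⌋ = $52,853; SL = ⌊$143,230/3⌋ = $47,743 → take DB $52,853. Book value $116,277.
Year 3: DB = ⌊$116,277 × 125%/4⌋ = $36,336; SL = ⌊$90,377/2⌋ = $45,188 → take SL $45,188. Book value $71,089.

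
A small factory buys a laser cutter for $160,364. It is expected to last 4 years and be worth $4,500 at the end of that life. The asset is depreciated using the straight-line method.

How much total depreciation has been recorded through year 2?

$77,932

Depreciable base = $160,364 − $4,500 = $155,864.
Annual expense = $155,864 / 4 = $38,966.
End of year 1: book value $121,398.
End of year 2: book value $82,432.
Accumulated through year 2 = $160,364 − $82,432 = $77,932.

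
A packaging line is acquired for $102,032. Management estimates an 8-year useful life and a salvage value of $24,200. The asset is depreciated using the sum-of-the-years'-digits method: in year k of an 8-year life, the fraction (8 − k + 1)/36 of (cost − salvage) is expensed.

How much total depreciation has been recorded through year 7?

$75,670

Depreciable base = $102,032 − $24,200 = $77,832.
Sum of the years' digits = 8+7+6+5+4+3+2+1 = 36.
Year 1: $77,832 × 8/36 = $17,296. Book value $84,736.
Year 2: $77,832 × 7/36 = $15,134. Book value $69,602.
Year 3: $77,832 × 6/36 = $12,972. Book value $56,630.
Year 4: $77,832 × 5/36 = $10,810. Book value $45,820.
Year 5: $77,832 × 4/36 = $8,648. Book value $37,172.
Year 6: $77,832 × 3/36 = $6,486. Book value $30,686.
Year 7: $77,832 × 2/36 = $4,324. Book value $26,362.
Accumulated through year 7 = $102,032 − $26,362 = $75,670.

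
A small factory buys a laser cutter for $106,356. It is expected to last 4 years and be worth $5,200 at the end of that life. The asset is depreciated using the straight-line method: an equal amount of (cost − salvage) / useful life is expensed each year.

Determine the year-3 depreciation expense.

$25,289

Depreciable base = $106,356 − $5,200 = $101,156.
Annual expense = $101,156 / 4 = $25,289.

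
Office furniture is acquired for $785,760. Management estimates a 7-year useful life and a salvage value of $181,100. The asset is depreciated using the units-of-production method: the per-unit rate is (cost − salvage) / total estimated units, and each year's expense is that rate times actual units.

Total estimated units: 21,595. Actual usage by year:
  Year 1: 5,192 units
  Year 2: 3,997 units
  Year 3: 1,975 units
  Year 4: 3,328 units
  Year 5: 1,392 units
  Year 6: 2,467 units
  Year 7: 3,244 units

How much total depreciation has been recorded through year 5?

Depreciable base = $785,760 − $181,100 = $604,660.
Rate = $604,660 / 21,595 units = $28 per unit.
Year 1: 5,192 × $28 = $145,376. Book value $640,384.
Year 2: 3,997 × $28 = $111,916. Book value $528,468.
Year 3: 1,975 × $28 = $55,300. Book value $473,168.
Year 4: 3,328 × $28 = $93,184. Book value $379,984.
Year 5: 1,392 × $28 = $38,976. Book value $341,008.
Accumulated through year 5 = $785,760 − $341,008 = $444,752.

$444,752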